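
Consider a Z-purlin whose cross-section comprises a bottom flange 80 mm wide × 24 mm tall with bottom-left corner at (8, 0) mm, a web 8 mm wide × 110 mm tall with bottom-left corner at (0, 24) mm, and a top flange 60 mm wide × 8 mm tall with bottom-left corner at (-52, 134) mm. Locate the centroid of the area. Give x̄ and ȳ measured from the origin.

x̄ = 25.95 mm, ȳ = 48.41 mm

bottom flange: A = 80 × 24 = 1920.00, centroid at (48.00, 12.00).
web: A = 8 × 110 = 880.00, centroid at (4.00, 79.00).
top flange: A = 60 × 8 = 480.00, centroid at (-22.00, 138.00).
ΣA = 3280.00 mm², ΣAx̄ = 85120.00 mm³, ΣAȳ = 158800.00 mm³.
x̄ = 85120.00/3280.00 = 25.95 mm; ȳ = 158800.00/3280.00 = 48.41 mm.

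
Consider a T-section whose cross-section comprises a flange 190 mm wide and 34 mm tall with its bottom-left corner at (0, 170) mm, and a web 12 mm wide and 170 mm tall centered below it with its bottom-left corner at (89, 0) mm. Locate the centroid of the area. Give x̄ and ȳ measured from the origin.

x̄ = 95.00 mm, ȳ = 162.52 mm

Part | A | x̄ᵢ | ȳᵢ | A·x̄ᵢ | A·ȳᵢ
web | 2040.00 | 95.00 | 85.00 | 193800.00 | 173400.00
flange | 6460.00 | 95.00 | 187.00 | 613700.00 | 1208020.00
Σ | 8500.00 |  |  | 807500.00 | 1381420.00
x̄ = 807500.00 / 8500.00 = 95.00 mm
ȳ = 1381420.00 / 8500.00 = 162.52 mm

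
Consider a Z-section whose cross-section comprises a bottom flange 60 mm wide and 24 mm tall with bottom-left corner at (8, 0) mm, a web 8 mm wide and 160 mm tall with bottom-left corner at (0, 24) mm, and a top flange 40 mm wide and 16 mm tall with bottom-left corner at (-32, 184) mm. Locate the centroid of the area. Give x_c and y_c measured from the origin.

x_c = 15.52 mm, y_c = 81.33 mm

Part | A | x̄ᵢ | ȳᵢ | A·x̄ᵢ | A·ȳᵢ
bottom flange | 1440.00 | 38.00 | 12.00 | 54720.00 | 17280.00
web | 1280.00 | 4.00 | 104.00 | 5120.00 | 133120.00
top flange | 640.00 | -12.00 | 192.00 | -7680.00 | 122880.00
Σ | 3360.00 |  |  | 52160.00 | 273280.00
x_c = 52160.00 / 3360.00 = 15.52 mm
y_c = 273280.00 / 3360.00 = 81.33 mm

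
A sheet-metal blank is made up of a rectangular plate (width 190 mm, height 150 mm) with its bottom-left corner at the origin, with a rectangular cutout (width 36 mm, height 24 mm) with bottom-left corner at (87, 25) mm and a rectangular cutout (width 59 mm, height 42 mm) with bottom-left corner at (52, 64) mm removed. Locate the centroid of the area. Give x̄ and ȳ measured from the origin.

plate: A = 190 × 150 = 28500.00, centroid at (95.00, 75.00).
hole 1: A = −(36 × 24) = -864.00, centroid at (105.00, 37.00).
hole 2: A = −(59 × 42) = -2478.00, centroid at (81.50, 85.00).
ΣA = 25158.00 mm², ΣAx̄ = 2414823.00 mm³, ΣAȳ = 1894902.00 mm³.
x̄ = 2414823.00/25158.00 = 95.99 mm; ȳ = 1894902.00/25158.00 = 75.32 mm.

x̄ = 95.99 mm, ȳ = 75.32 mm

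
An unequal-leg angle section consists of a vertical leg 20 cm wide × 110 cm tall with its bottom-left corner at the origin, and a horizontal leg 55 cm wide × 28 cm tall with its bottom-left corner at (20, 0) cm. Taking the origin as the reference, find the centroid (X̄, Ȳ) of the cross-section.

X̄ = 25.44 cm, Ȳ = 38.12 cm

Part | A | x̄ᵢ | ȳᵢ | A·x̄ᵢ | A·ȳᵢ
vertical leg | 2200.00 | 10.00 | 55.00 | 22000.00 | 121000.00
horizontal leg | 1540.00 | 47.50 | 14.00 | 73150.00 | 21560.00
Σ | 3740.00 |  |  | 95150.00 | 142560.00
X̄ = 95150.00 / 3740.00 = 25.44 cm
Ȳ = 142560.00 / 3740.00 = 38.12 cm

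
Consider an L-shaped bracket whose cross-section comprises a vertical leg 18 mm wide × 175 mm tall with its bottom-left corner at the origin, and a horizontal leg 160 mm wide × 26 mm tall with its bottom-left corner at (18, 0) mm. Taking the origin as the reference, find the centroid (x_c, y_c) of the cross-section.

x_c = 59.65 mm, y_c = 45.10 mm

Part | A | x̄ᵢ | ȳᵢ | A·x̄ᵢ | A·ȳᵢ
vertical leg | 3150.00 | 9.00 | 87.50 | 28350.00 | 275625.00
horizontal leg | 4160.00 | 98.00 | 13.00 | 407680.00 | 54080.00
Σ | 7310.00 |  |  | 436030.00 | 329705.00
x_c = 436030.00 / 7310.00 = 59.65 mm
y_c = 329705.00 / 7310.00 = 45.10 mm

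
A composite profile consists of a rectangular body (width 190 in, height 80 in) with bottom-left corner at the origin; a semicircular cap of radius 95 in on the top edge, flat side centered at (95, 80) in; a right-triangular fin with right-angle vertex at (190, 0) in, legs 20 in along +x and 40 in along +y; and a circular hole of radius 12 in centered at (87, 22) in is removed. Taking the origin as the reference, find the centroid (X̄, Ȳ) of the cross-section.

X̄ = 96.51 in, Ȳ = 78.74 in

Part | A | x̄ᵢ | ȳᵢ | A·x̄ᵢ | A·ȳᵢ
rectangular body | 15200.00 | 95.00 | 40.00 | 1444000.00 | 608000.00
semicircular top | 14176.44 | 95.00 | 120.32 | 1346761.50 | 1705698.28
triangular fin | 400.00 | 196.67 | 13.33 | 78666.67 | 5333.33
hole | -452.39 | 87.00 | 22.00 | -39357.87 | -9952.57
Σ | 29324.05 |  |  | 2830070.29 | 2309079.05
X̄ = 2830070.29 / 29324.05 = 96.51 in
Ȳ = 2309079.05 / 29324.05 = 78.74 in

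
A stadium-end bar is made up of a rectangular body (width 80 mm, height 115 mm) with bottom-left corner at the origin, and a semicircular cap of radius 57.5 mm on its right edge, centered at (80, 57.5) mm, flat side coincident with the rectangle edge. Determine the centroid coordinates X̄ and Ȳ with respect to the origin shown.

X̄ = 63.24 mm, Ȳ = 57.50 mm

Part | A | x̄ᵢ | ȳᵢ | A·x̄ᵢ | A·ȳᵢ
rectangular body | 9200.00 | 40.00 | 57.50 | 368000.00 | 529000.00
semicircular end | 5193.45 | 104.40 | 57.50 | 542215.21 | 298623.11
Σ | 14393.45 |  |  | 910215.21 | 827623.11
X̄ = 910215.21 / 14393.45 = 63.24 mm
Ȳ = 827623.11 / 14393.45 = 57.50 mm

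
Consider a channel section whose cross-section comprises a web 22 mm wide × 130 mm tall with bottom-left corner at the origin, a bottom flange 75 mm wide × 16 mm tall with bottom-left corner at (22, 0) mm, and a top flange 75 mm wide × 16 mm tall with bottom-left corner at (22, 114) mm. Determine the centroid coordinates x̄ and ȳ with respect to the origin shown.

x̄ = 33.13 mm, ȳ = 65.00 mm

Part | A | x̄ᵢ | ȳᵢ | A·x̄ᵢ | A·ȳᵢ
web | 2860.00 | 11.00 | 65.00 | 31460.00 | 185900.00
bottom flange | 1200.00 | 59.50 | 8.00 | 71400.00 | 9600.00
top flange | 1200.00 | 59.50 | 122.00 | 71400.00 | 146400.00
Σ | 5260.00 |  |  | 174260.00 | 341900.00
x̄ = 174260.00 / 5260.00 = 33.13 mm
ȳ = 341900.00 / 5260.00 = 65.00 mm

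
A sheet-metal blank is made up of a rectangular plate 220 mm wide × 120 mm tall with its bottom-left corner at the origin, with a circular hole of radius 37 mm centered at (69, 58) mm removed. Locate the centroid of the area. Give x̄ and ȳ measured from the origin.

Part | A | x̄ᵢ | ȳᵢ | A·x̄ᵢ | A·ȳᵢ
plate | 26400.00 | 110.00 | 60.00 | 2904000.00 | 1584000.00
hole | -4300.84 | 69.00 | 58.00 | -296757.98 | -249448.74
Σ | 22099.16 |  |  | 2607242.02 | 1334551.26
x̄ = 2607242.02 / 22099.16 = 117.98 mm
ȳ = 1334551.26 / 22099.16 = 60.39 mm

x̄ = 117.98 mm, ȳ = 60.39 mm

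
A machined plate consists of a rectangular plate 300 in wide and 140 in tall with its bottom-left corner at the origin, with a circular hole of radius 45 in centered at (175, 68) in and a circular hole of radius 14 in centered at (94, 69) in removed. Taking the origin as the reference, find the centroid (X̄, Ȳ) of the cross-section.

X̄ = 146.44 in, Ȳ = 70.38 in

plate: A = 300 × 140 = 42000.00, centroid at (150.00, 70.00).
hole 1: A = −π·45² = -6361.73, centroid at (175.00, 68.00).
hole 2: A = −π·14² = -615.75, centroid at (94.00, 69.00).
ΣA = 35022.52 in², ΣAX̄ = 5128817.40 in³, ΣAȲ = 2464915.79 in³.
X̄ = 5128817.40/35022.52 = 146.44 in; Ȳ = 2464915.79/35022.52 = 70.38 in.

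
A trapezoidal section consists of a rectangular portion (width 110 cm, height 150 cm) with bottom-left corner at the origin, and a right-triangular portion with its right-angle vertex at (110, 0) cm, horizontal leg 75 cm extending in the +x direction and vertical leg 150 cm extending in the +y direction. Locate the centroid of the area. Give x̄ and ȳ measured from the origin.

x̄ = 75.34 cm, ȳ = 68.64 cm

rectangular portion: A = 110 × 150 = 16500.00, centroid at (55.00, 75.00).
triangular portion: A = ½·75·150 = 5625.00, centroid at (135.00, 50.00).
ΣA = 22125.00 cm², ΣAx̄ = 1666875.00 cm³, ΣAȳ = 1518750.00 cm³.
x̄ = 1666875.00/22125.00 = 75.34 cm; ȳ = 1518750.00/22125.00 = 68.64 cm.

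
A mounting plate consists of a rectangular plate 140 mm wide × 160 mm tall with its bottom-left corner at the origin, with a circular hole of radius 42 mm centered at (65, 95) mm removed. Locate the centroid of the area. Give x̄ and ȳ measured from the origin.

plate: A = 140 × 160 = 22400.00, centroid at (70.00, 80.00).
hole: A = −π·42² = -5541.77, centroid at (65.00, 95.00).
ΣA = 16858.23 mm², ΣAx̄ = 1207784.99 mm³, ΣAȳ = 1265531.90 mm³.
x̄ = 1207784.99/16858.23 = 71.64 mm; ȳ = 1265531.90/16858.23 = 75.07 mm.

x̄ = 71.64 mm, ȳ = 75.07 mm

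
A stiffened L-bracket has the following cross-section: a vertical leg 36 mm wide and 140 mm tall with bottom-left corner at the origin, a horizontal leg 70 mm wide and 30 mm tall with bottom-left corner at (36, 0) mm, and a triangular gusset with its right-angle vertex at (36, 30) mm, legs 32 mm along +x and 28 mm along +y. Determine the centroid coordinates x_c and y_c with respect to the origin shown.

x_c = 34.36 mm, y_c = 52.97 mm

vertical leg: A = 36 × 140 = 5040.00, centroid at (18.00, 70.00).
horizontal leg: A = 70 × 30 = 2100.00, centroid at (71.00, 15.00).
gusset: A = ½·32·28 = 448.00, centroid at (46.67, 39.33).
ΣA = 7588.00 mm², ΣAx_c = 260726.67 mm³, ΣAy_c = 401921.33 mm³.
x_c = 260726.67/7588.00 = 34.36 mm; y_c = 401921.33/7588.00 = 52.97 mm.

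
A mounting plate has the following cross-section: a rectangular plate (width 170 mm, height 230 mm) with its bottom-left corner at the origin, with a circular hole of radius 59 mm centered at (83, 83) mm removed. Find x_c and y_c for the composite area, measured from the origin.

x_c = 85.78 mm, y_c = 127.43 mm

Part | A | x̄ᵢ | ȳᵢ | A·x̄ᵢ | A·ȳᵢ
plate | 39100.00 | 85.00 | 115.00 | 3323500.00 | 4496500.00
hole | -10935.88 | 83.00 | 83.00 | -907678.37 | -907678.37
Σ | 28164.12 |  |  | 2415821.63 | 3588821.63
x_c = 2415821.63 / 28164.12 = 85.78 mm
y_c = 3588821.63 / 28164.12 = 127.43 mm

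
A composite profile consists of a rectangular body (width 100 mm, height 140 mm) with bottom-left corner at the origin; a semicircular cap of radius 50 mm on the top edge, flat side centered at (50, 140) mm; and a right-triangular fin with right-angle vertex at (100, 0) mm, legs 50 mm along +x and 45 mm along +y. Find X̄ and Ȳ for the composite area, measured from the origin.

rectangular body: A = 100 × 140 = 14000.00, centroid at (50.00, 70.00).
semicircular top: A = ½π·50² = 3926.99, centroid at (50.00, 161.22).
triangular fin: A = ½·50·45 = 1125.00, centroid at (116.67, 15.00).
ΣA = 19051.99 mm², ΣAX̄ = 1027599.54 mm³, ΣAȲ = 1629987.05 mm³.
X̄ = 1027599.54/19051.99 = 53.94 mm; Ȳ = 1629987.05/19051.99 = 85.55 mm.

X̄ = 53.94 mm, Ȳ = 85.55 mm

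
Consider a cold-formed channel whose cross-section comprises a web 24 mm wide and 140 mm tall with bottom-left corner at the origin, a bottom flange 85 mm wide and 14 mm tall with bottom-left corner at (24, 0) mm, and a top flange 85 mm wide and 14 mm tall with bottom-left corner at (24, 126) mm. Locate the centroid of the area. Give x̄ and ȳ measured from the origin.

Part | A | x̄ᵢ | ȳᵢ | A·x̄ᵢ | A·ȳᵢ
web | 3360.00 | 12.00 | 70.00 | 40320.00 | 235200.00
bottom flange | 1190.00 | 66.50 | 7.00 | 79135.00 | 8330.00
top flange | 1190.00 | 66.50 | 133.00 | 79135.00 | 158270.00
Σ | 5740.00 |  |  | 198590.00 | 401800.00
x̄ = 198590.00 / 5740.00 = 34.60 mm
ȳ = 401800.00 / 5740.00 = 70.00 mm

x̄ = 34.60 mm, ȳ = 70.00 mm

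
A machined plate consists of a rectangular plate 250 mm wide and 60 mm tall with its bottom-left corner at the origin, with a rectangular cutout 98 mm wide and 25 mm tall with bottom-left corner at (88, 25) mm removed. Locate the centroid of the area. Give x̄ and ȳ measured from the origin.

plate: A = 250 × 60 = 15000.00, centroid at (125.00, 30.00).
hole: A = −(98 × 25) = -2450.00, centroid at (137.00, 37.50).
ΣA = 12550.00 mm², ΣAx̄ = 1539350.00 mm³, ΣAȳ = 358125.00 mm³.
x̄ = 1539350.00/12550.00 = 122.66 mm; ȳ = 358125.00/12550.00 = 28.54 mm.

x̄ = 122.66 mm, ȳ = 28.54 mm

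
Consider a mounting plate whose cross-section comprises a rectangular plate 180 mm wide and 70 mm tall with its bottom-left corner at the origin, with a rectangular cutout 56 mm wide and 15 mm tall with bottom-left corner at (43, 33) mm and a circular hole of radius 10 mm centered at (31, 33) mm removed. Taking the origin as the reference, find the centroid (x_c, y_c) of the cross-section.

x_c = 93.01 mm, y_c = 34.65 mm

Part | A | x̄ᵢ | ȳᵢ | A·x̄ᵢ | A·ȳᵢ
plate | 12600.00 | 90.00 | 35.00 | 1134000.00 | 441000.00
hole 1 | -840.00 | 71.00 | 40.50 | -59640.00 | -34020.00
hole 2 | -314.16 | 31.00 | 33.00 | -9738.94 | -10367.26
Σ | 11445.84 |  |  | 1064621.06 | 396612.74
x_c = 1064621.06 / 11445.84 = 93.01 mm
y_c = 396612.74 / 11445.84 = 34.65 mm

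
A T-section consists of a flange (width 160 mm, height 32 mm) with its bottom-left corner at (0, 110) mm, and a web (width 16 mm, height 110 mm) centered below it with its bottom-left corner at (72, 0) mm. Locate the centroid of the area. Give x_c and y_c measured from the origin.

Part | A | x̄ᵢ | ȳᵢ | A·x̄ᵢ | A·ȳᵢ
web | 1760.00 | 80.00 | 55.00 | 140800.00 | 96800.00
flange | 5120.00 | 80.00 | 126.00 | 409600.00 | 645120.00
Σ | 6880.00 |  |  | 550400.00 | 741920.00
x_c = 550400.00 / 6880.00 = 80.00 mm
y_c = 741920.00 / 6880.00 = 107.84 mm

x_c = 80.00 mm, y_c = 107.84 mm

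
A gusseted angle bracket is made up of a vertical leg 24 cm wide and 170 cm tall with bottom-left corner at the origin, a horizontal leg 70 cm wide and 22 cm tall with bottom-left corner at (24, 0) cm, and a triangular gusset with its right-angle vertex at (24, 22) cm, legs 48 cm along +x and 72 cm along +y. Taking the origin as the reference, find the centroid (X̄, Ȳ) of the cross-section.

X̄ = 28.43 cm, Ȳ = 60.32 cm

vertical leg: A = 24 × 170 = 4080.00, centroid at (12.00, 85.00).
horizontal leg: A = 70 × 22 = 1540.00, centroid at (59.00, 11.00).
gusset: A = ½·48·72 = 1728.00, centroid at (40.00, 46.00).
ΣA = 7348.00 cm², ΣAX̄ = 208940.00 cm³, ΣAȲ = 443228.00 cm³.
X̄ = 208940.00/7348.00 = 28.43 cm; Ȳ = 443228.00/7348.00 = 60.32 cm.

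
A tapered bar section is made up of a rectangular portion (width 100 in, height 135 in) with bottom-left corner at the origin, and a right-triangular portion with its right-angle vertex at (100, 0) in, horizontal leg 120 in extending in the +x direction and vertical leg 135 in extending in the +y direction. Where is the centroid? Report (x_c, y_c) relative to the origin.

x_c = 83.75 in, y_c = 59.06 in

rectangular portion: A = 100 × 135 = 13500.00, centroid at (50.00, 67.50).
triangular portion: A = ½·120·135 = 8100.00, centroid at (140.00, 45.00).
ΣA = 21600.00 in²
ΣAx_c = (13500.00)(50.00) + (8100.00)(140.00) = 1809000.00 in³
ΣAy_c = (13500.00)(67.50) + (8100.00)(45.00) = 1275750.00 in³
x_c = 1809000.00 / 21600.00 = 83.75 in
y_c = 1275750.00 / 21600.00 = 59.06 in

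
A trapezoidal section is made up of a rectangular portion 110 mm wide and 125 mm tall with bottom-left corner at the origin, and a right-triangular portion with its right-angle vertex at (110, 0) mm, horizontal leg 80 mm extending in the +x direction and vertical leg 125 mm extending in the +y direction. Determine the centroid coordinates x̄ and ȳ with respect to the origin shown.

rectangular portion: A = 110 × 125 = 13750.00, centroid at (55.00, 62.50).
triangular portion: A = ½·80·125 = 5000.00, centroid at (136.67, 41.67).
ΣA = 18750.00 mm²
ΣAx̄ = (13750.00)(55.00) + (5000.00)(136.67) = 1439583.33 mm³
ΣAȳ = (13750.00)(62.50) + (5000.00)(41.67) = 1067708.33 mm³
x̄ = 1439583.33 / 18750.00 = 76.78 mm
ȳ = 1067708.33 / 18750.00 = 56.94 mm

x̄ = 76.78 mm, ȳ = 56.94 mm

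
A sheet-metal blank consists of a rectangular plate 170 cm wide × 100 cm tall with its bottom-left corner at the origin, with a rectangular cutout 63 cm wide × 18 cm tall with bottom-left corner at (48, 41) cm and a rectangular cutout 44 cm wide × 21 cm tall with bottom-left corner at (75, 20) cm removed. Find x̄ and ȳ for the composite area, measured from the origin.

x̄ = 84.68 cm, ȳ = 51.21 cm

Part | A | x̄ᵢ | ȳᵢ | A·x̄ᵢ | A·ȳᵢ
plate | 17000.00 | 85.00 | 50.00 | 1445000.00 | 850000.00
hole 1 | -1134.00 | 79.50 | 50.00 | -90153.00 | -56700.00
hole 2 | -924.00 | 97.00 | 30.50 | -89628.00 | -28182.00
Σ | 14942.00 |  |  | 1265219.00 | 765118.00
x̄ = 1265219.00 / 14942.00 = 84.68 cm
ȳ = 765118.00 / 14942.00 = 51.21 cm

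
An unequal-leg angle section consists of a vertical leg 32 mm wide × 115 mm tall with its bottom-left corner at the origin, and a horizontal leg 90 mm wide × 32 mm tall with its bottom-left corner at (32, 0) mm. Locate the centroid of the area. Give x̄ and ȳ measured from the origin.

vertical leg: A = 32 × 115 = 3680.00, centroid at (16.00, 57.50).
horizontal leg: A = 90 × 32 = 2880.00, centroid at (77.00, 16.00).
ΣA = 6560.00 mm², ΣAx̄ = 280640.00 mm³, ΣAȳ = 257680.00 mm³.
x̄ = 280640.00/6560.00 = 42.78 mm; ȳ = 257680.00/6560.00 = 39.28 mm.

x̄ = 42.78 mm, ȳ = 39.28 mm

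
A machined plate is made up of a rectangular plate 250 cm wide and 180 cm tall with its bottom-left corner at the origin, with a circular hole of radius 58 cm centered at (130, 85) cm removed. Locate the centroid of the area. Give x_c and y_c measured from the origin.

Part | A | x̄ᵢ | ȳᵢ | A·x̄ᵢ | A·ȳᵢ
plate | 45000.00 | 125.00 | 90.00 | 5625000.00 | 4050000.00
hole | -10568.32 | 130.00 | 85.00 | -1373881.30 | -898307.00
Σ | 34431.68 |  |  | 4251118.70 | 3151693.00
x_c = 4251118.70 / 34431.68 = 123.47 cm
y_c = 3151693.00 / 34431.68 = 91.53 cm

x_c = 123.47 cm, y_c = 91.53 cm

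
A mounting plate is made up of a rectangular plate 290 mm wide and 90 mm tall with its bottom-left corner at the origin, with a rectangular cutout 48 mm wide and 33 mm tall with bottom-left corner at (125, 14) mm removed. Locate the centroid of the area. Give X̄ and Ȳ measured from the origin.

X̄ = 144.74 mm, Ȳ = 45.94 mm

plate: A = 290 × 90 = 26100.00, centroid at (145.00, 45.00).
hole: A = −(48 × 33) = -1584.00, centroid at (149.00, 30.50).
ΣA = 24516.00 mm², ΣAX̄ = 3548484.00 mm³, ΣAȲ = 1126188.00 mm³.
X̄ = 3548484.00/24516.00 = 144.74 mm; Ȳ = 1126188.00/24516.00 = 45.94 mm.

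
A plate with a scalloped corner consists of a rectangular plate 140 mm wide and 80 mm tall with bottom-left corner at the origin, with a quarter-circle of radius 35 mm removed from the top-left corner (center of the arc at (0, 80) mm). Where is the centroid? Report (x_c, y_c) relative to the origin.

Part | A | x̄ᵢ | ȳᵢ | A·x̄ᵢ | A·ȳᵢ
plate | 11200.00 | 70.00 | 40.00 | 784000.00 | 448000.00
removed quarter-circle | -962.11 | 14.85 | 65.15 | -14291.67 | -62677.35
Σ | 10237.89 |  |  | 769708.33 | 385322.65
x_c = 769708.33 / 10237.89 = 75.18 mm
y_c = 385322.65 / 10237.89 = 37.64 mm

x_c = 75.18 mm, y_c = 37.64 mm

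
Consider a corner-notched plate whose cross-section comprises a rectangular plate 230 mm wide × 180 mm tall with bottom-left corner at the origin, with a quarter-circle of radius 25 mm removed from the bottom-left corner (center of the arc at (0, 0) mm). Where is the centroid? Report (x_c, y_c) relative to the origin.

x_c = 116.25 mm, y_c = 90.95 mm

plate: A = 230 × 180 = 41400.00, centroid at (115.00, 90.00).
removed quarter-circle: A = −¼π·25² = -490.87, centroid at (10.61, 10.61).
ΣA = 40909.13 mm², ΣAx_c = 4755791.67 mm³, ΣAy_c = 3720791.67 mm³.
x_c = 4755791.67/40909.13 = 116.25 mm; y_c = 3720791.67/40909.13 = 90.95 mm.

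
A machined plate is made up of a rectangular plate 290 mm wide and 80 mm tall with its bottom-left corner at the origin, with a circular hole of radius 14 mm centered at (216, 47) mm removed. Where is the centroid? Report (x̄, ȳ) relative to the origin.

plate: A = 290 × 80 = 23200.00, centroid at (145.00, 40.00).
hole: A = −π·14² = -615.75, centroid at (216.00, 47.00).
ΣA = 22584.25 mm², ΣAx̄ = 3230997.53 mm³, ΣAȳ = 899059.65 mm³.
x̄ = 3230997.53/22584.25 = 143.06 mm; ȳ = 899059.65/22584.25 = 39.81 mm.

x̄ = 143.06 mm, ȳ = 39.81 mm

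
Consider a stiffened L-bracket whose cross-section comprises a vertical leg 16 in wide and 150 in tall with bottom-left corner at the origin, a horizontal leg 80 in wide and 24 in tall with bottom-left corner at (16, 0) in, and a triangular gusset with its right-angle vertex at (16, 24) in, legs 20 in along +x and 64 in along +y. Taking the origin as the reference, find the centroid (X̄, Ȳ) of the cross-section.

X̄ = 28.47 in, Ȳ = 46.78 in

vertical leg: A = 16 × 150 = 2400.00, centroid at (8.00, 75.00).
horizontal leg: A = 80 × 24 = 1920.00, centroid at (56.00, 12.00).
gusset: A = ½·20·64 = 640.00, centroid at (22.67, 45.33).
ΣA = 4960.00 in²
ΣAX̄ = (2400.00)(8.00) + (1920.00)(56.00) + (640.00)(22.67) = 141226.67 in³
ΣAȲ = (2400.00)(75.00) + (1920.00)(12.00) + (640.00)(45.33) = 232053.33 in³
X̄ = 141226.67 / 4960.00 = 28.47 in
Ȳ = 232053.33 / 4960.00 = 46.78 in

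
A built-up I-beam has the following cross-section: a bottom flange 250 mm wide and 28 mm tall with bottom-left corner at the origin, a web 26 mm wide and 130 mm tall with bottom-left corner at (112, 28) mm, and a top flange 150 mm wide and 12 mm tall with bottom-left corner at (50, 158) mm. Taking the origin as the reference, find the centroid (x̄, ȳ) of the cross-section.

bottom flange: A = 250 × 28 = 7000.00, centroid at (125.00, 14.00).
web: A = 26 × 130 = 3380.00, centroid at (125.00, 93.00).
top flange: A = 150 × 12 = 1800.00, centroid at (125.00, 164.00).
ΣA = 12180.00 mm², ΣAx̄ = 1522500.00 mm³, ΣAȳ = 707540.00 mm³.
x̄ = 1522500.00/12180.00 = 125.00 mm; ȳ = 707540.00/12180.00 = 58.09 mm.

x̄ = 125.00 mm, ȳ = 58.09 mm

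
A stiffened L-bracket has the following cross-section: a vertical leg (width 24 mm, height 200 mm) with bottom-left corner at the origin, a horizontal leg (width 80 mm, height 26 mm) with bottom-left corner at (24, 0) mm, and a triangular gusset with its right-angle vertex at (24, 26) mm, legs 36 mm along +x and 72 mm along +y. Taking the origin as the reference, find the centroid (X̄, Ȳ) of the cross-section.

vertical leg: A = 24 × 200 = 4800.00, centroid at (12.00, 100.00).
horizontal leg: A = 80 × 26 = 2080.00, centroid at (64.00, 13.00).
gusset: A = ½·36·72 = 1296.00, centroid at (36.00, 50.00).
ΣA = 8176.00 mm²
ΣAX̄ = (4800.00)(12.00) + (2080.00)(64.00) + (1296.00)(36.00) = 237376.00 mm³
ΣAȲ = (4800.00)(100.00) + (2080.00)(13.00) + (1296.00)(50.00) = 571840.00 mm³
X̄ = 237376.00 / 8176.00 = 29.03 mm
Ȳ = 571840.00 / 8176.00 = 69.94 mm

X̄ = 29.03 mm, Ȳ = 69.94 mm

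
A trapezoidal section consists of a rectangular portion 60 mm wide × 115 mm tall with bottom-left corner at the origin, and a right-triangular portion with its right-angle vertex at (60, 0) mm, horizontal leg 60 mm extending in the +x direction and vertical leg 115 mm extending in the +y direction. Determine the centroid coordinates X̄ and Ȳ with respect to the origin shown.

X̄ = 46.67 mm, Ȳ = 51.11 mm

Part | A | x̄ᵢ | ȳᵢ | A·x̄ᵢ | A·ȳᵢ
rectangular portion | 6900.00 | 30.00 | 57.50 | 207000.00 | 396750.00
triangular portion | 3450.00 | 80.00 | 38.33 | 276000.00 | 132250.00
Σ | 10350.00 |  |  | 483000.00 | 529000.00
X̄ = 483000.00 / 10350.00 = 46.67 mm
Ȳ = 529000.00 / 10350.00 = 51.11 mm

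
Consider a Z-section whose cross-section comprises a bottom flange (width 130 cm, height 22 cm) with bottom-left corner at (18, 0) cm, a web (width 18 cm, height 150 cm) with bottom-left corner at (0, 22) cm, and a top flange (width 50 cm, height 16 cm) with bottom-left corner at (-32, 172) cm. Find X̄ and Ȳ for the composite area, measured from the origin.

bottom flange: A = 130 × 22 = 2860.00, centroid at (83.00, 11.00).
web: A = 18 × 150 = 2700.00, centroid at (9.00, 97.00).
top flange: A = 50 × 16 = 800.00, centroid at (-7.00, 180.00).
ΣA = 6360.00 cm²
ΣAX̄ = (2860.00)(83.00) + (2700.00)(9.00) + (800.00)(-7.00) = 256080.00 cm³
ΣAȲ = (2860.00)(11.00) + (2700.00)(97.00) + (800.00)(180.00) = 437360.00 cm³
X̄ = 256080.00 / 6360.00 = 40.26 cm
Ȳ = 437360.00 / 6360.00 = 68.77 cm

X̄ = 40.26 cm, Ȳ = 68.77 cm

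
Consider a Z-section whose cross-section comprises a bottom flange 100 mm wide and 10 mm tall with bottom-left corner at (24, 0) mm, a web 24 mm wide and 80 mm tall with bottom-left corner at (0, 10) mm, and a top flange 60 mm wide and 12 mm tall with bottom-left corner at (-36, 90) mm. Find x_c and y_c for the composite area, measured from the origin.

bottom flange: A = 100 × 10 = 1000.00, centroid at (74.00, 5.00).
web: A = 24 × 80 = 1920.00, centroid at (12.00, 50.00).
top flange: A = 60 × 12 = 720.00, centroid at (-6.00, 96.00).
ΣA = 3640.00 mm², ΣAx_c = 92720.00 mm³, ΣAy_c = 170120.00 mm³.
x_c = 92720.00/3640.00 = 25.47 mm; y_c = 170120.00/3640.00 = 46.74 mm.

x_c = 25.47 mm, y_c = 46.74 mm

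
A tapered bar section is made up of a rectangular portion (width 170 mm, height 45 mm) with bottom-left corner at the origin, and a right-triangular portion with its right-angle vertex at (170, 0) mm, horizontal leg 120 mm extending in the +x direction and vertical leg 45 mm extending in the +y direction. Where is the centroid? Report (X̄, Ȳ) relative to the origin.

X̄ = 117.61 mm, Ȳ = 20.54 mm

rectangular portion: A = 170 × 45 = 7650.00, centroid at (85.00, 22.50).
triangular portion: A = ½·120·45 = 2700.00, centroid at (210.00, 15.00).
ΣA = 10350.00 mm²
ΣAX̄ = (7650.00)(85.00) + (2700.00)(210.00) = 1217250.00 mm³
ΣAȲ = (7650.00)(22.50) + (2700.00)(15.00) = 212625.00 mm³
X̄ = 1217250.00 / 10350.00 = 117.61 mm
Ȳ = 212625.00 / 10350.00 = 20.54 mm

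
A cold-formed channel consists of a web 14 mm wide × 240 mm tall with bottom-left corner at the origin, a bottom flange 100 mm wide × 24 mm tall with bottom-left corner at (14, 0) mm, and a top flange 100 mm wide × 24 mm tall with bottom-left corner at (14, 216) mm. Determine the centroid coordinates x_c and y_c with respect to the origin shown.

web: A = 14 × 240 = 3360.00, centroid at (7.00, 120.00).
bottom flange: A = 100 × 24 = 2400.00, centroid at (64.00, 12.00).
top flange: A = 100 × 24 = 2400.00, centroid at (64.00, 228.00).
ΣA = 8160.00 mm²
ΣAx_c = (3360.00)(7.00) + (2400.00)(64.00) + (2400.00)(64.00) = 330720.00 mm³
ΣAy_c = (3360.00)(120.00) + (2400.00)(12.00) + (2400.00)(228.00) = 979200.00 mm³
x_c = 330720.00 / 8160.00 = 40.53 mm
y_c = 979200.00 / 8160.00 = 120.00 mm

x_c = 40.53 mm, y_c = 120.00 mm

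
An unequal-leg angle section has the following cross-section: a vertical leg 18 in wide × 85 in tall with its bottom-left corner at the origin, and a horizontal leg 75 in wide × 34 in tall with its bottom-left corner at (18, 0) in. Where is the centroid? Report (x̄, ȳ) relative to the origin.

x̄ = 38.06 in, ȳ = 26.56 in

Part | A | x̄ᵢ | ȳᵢ | A·x̄ᵢ | A·ȳᵢ
vertical leg | 1530.00 | 9.00 | 42.50 | 13770.00 | 65025.00
horizontal leg | 2550.00 | 55.50 | 17.00 | 141525.00 | 43350.00
Σ | 4080.00 |  |  | 155295.00 | 108375.00
x̄ = 155295.00 / 4080.00 = 38.06 in
ȳ = 108375.00 / 4080.00 = 26.56 in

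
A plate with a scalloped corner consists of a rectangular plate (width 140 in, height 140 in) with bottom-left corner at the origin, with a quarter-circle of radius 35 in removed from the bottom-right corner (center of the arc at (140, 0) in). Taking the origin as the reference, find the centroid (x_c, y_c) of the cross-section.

x_c = 67.15 in, y_c = 72.85 in

plate: A = 140 × 140 = 19600.00, centroid at (70.00, 70.00).
removed quarter-circle: A = −¼π·35² = -962.11, centroid at (125.15, 14.85).
ΣA = 18637.89 in²
ΣAx_c = (19600.00)(70.00) + (-962.11)(125.15) = 1251595.88 in³
ΣAy_c = (19600.00)(70.00) + (-962.11)(14.85) = 1357708.33 in³
x_c = 1251595.88 / 18637.89 = 67.15 in
y_c = 1357708.33 / 18637.89 = 72.85 in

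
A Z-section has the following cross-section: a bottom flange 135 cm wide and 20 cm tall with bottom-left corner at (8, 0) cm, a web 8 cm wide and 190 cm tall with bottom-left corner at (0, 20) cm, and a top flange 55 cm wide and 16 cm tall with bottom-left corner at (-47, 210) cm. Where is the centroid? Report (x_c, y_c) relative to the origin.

bottom flange: A = 135 × 20 = 2700.00, centroid at (75.50, 10.00).
web: A = 8 × 190 = 1520.00, centroid at (4.00, 115.00).
top flange: A = 55 × 16 = 880.00, centroid at (-19.50, 218.00).
ΣA = 5100.00 cm², ΣAx_c = 192770.00 cm³, ΣAy_c = 393640.00 cm³.
x_c = 192770.00/5100.00 = 37.80 cm; y_c = 393640.00/5100.00 = 77.18 cm.

x_c = 37.80 cm, y_c = 77.18 cm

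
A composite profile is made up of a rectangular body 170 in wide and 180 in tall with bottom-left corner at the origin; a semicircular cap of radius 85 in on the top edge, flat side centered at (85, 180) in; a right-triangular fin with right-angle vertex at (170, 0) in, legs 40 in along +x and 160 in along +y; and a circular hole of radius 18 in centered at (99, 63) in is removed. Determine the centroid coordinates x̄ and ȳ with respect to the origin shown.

rectangular body: A = 170 × 180 = 30600.00, centroid at (85.00, 90.00).
semicircular top: A = ½π·85² = 11349.00, centroid at (85.00, 216.08).
triangular fin: A = ½·40·160 = 3200.00, centroid at (183.33, 53.33).
hole: A = −π·18² = -1017.88, centroid at (99.00, 63.00).
ΣA = 44131.13 in²
ΣAx̄ = (30600.00)(85.00) + (11349.00)(85.00) + (3200.00)(183.33) + (-1017.88)(99.00) = 4051562.23 in³
ΣAȳ = (30600.00)(90.00) + (11349.00)(216.08) + (3200.00)(53.33) + (-1017.88)(63.00) = 5312777.77 in³
x̄ = 4051562.23 / 44131.13 = 91.81 in
ȳ = 5312777.77 / 44131.13 = 120.39 in

x̄ = 91.81 in, ȳ = 120.39 in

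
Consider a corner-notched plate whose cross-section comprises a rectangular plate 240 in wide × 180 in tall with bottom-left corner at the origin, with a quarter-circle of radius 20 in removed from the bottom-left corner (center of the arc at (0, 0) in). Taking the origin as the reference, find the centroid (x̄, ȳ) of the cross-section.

plate: A = 240 × 180 = 43200.00, centroid at (120.00, 90.00).
removed quarter-circle: A = −¼π·20² = -314.16, centroid at (8.49, 8.49).
ΣA = 42885.84 in²
ΣAx̄ = (43200.00)(120.00) + (-314.16)(8.49) = 5181333.33 in³
ΣAȳ = (43200.00)(90.00) + (-314.16)(8.49) = 3885333.33 in³
x̄ = 5181333.33 / 42885.84 = 120.82 in
ȳ = 3885333.33 / 42885.84 = 90.60 in

x̄ = 120.82 in, ȳ = 90.60 in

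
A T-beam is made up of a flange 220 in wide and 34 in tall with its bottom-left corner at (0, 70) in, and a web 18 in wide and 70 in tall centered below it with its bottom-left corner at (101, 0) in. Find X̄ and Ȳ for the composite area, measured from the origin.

web: A = 18 × 70 = 1260.00, centroid at (110.00, 35.00).
flange: A = 220 × 34 = 7480.00, centroid at (110.00, 87.00).
ΣA = 8740.00 in², ΣAX̄ = 961400.00 in³, ΣAȲ = 694860.00 in³.
X̄ = 961400.00/8740.00 = 110.00 in; Ȳ = 694860.00/8740.00 = 79.50 in.

X̄ = 110.00 in, Ȳ = 79.50 in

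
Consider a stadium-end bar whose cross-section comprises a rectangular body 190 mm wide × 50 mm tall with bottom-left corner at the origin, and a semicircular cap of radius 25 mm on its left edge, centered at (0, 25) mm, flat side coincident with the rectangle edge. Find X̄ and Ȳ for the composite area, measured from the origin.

Part | A | x̄ᵢ | ȳᵢ | A·x̄ᵢ | A·ȳᵢ
rectangular body | 9500.00 | 95.00 | 25.00 | 902500.00 | 237500.00
semicircular end | 981.75 | -10.61 | 25.00 | -10416.67 | 24543.69
Σ | 10481.75 |  |  | 892083.33 | 262043.69
X̄ = 892083.33 / 10481.75 = 85.11 mm
Ȳ = 262043.69 / 10481.75 = 25.00 mm

X̄ = 85.11 mm, Ȳ = 25.00 mm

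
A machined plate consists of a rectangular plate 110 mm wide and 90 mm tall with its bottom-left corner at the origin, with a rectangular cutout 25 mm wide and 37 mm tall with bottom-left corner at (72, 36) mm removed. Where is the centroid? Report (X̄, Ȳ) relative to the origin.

plate: A = 110 × 90 = 9900.00, centroid at (55.00, 45.00).
hole: A = −(25 × 37) = -925.00, centroid at (84.50, 54.50).
ΣA = 8975.00 mm²
ΣAX̄ = (9900.00)(55.00) + (-925.00)(84.50) = 466337.50 mm³
ΣAȲ = (9900.00)(45.00) + (-925.00)(54.50) = 395087.50 mm³
X̄ = 466337.50 / 8975.00 = 51.96 mm
Ȳ = 395087.50 / 8975.00 = 44.02 mm

X̄ = 51.96 mm, Ȳ = 44.02 mm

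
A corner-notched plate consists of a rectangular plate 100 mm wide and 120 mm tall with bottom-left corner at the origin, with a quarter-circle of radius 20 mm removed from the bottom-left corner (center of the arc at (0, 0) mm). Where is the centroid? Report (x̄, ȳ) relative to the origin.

Part | A | x̄ᵢ | ȳᵢ | A·x̄ᵢ | A·ȳᵢ
plate | 12000.00 | 50.00 | 60.00 | 600000.00 | 720000.00
removed quarter-circle | -314.16 | 8.49 | 8.49 | -2666.67 | -2666.67
Σ | 11685.84 |  |  | 597333.33 | 717333.33
x̄ = 597333.33 / 11685.84 = 51.12 mm
ȳ = 717333.33 / 11685.84 = 61.38 mm

x̄ = 51.12 mm, ȳ = 61.38 mm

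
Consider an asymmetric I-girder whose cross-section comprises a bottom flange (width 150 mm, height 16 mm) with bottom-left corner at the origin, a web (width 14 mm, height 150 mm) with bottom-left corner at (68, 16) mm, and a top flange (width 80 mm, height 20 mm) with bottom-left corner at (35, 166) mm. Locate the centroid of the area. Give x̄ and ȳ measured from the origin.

x̄ = 75.00 mm, ȳ = 80.64 mm

bottom flange: A = 150 × 16 = 2400.00, centroid at (75.00, 8.00).
web: A = 14 × 150 = 2100.00, centroid at (75.00, 91.00).
top flange: A = 80 × 20 = 1600.00, centroid at (75.00, 176.00).
ΣA = 6100.00 mm², ΣAx̄ = 457500.00 mm³, ΣAȳ = 491900.00 mm³.
x̄ = 457500.00/6100.00 = 75.00 mm; ȳ = 491900.00/6100.00 = 80.64 mm.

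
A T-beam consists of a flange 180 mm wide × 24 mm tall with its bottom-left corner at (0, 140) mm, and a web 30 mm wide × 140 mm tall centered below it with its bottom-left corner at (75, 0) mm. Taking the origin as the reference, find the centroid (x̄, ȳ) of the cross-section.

Part | A | x̄ᵢ | ȳᵢ | A·x̄ᵢ | A·ȳᵢ
web | 4200.00 | 90.00 | 70.00 | 378000.00 | 294000.00
flange | 4320.00 | 90.00 | 152.00 | 388800.00 | 656640.00
Σ | 8520.00 |  |  | 766800.00 | 950640.00
x̄ = 766800.00 / 8520.00 = 90.00 mm
ȳ = 950640.00 / 8520.00 = 111.58 mm

x̄ = 90.00 mm, ȳ = 111.58 mm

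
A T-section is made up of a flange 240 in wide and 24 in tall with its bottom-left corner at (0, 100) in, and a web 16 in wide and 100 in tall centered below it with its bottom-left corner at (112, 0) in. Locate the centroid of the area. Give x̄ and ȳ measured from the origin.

Part | A | x̄ᵢ | ȳᵢ | A·x̄ᵢ | A·ȳᵢ
web | 1600.00 | 120.00 | 50.00 | 192000.00 | 80000.00
flange | 5760.00 | 120.00 | 112.00 | 691200.00 | 645120.00
Σ | 7360.00 |  |  | 883200.00 | 725120.00
x̄ = 883200.00 / 7360.00 = 120.00 in
ȳ = 725120.00 / 7360.00 = 98.52 in

x̄ = 120.00 in, ȳ = 98.52 in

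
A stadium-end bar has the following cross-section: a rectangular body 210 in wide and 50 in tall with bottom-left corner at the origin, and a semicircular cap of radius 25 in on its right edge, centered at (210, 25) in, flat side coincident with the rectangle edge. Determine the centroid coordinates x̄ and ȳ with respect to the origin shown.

x̄ = 114.89 in, ȳ = 25.00 in

Part | A | x̄ᵢ | ȳᵢ | A·x̄ᵢ | A·ȳᵢ
rectangular body | 10500.00 | 105.00 | 25.00 | 1102500.00 | 262500.00
semicircular end | 981.75 | 220.61 | 25.00 | 216583.68 | 24543.69
Σ | 11481.75 |  |  | 1319083.68 | 287043.69
x̄ = 1319083.68 / 11481.75 = 114.89 in
ȳ = 287043.69 / 11481.75 = 25.00 in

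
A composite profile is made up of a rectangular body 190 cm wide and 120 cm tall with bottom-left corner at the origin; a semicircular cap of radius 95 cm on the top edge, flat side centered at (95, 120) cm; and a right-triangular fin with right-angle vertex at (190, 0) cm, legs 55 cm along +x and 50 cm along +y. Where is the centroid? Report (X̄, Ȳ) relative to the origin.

Part | A | x̄ᵢ | ȳᵢ | A·x̄ᵢ | A·ȳᵢ
rectangular body | 22800.00 | 95.00 | 60.00 | 2166000.00 | 1368000.00
semicircular top | 14176.44 | 95.00 | 160.32 | 1346761.50 | 2272755.76
triangular fin | 1375.00 | 208.33 | 16.67 | 286458.33 | 22916.67
Σ | 38351.44 |  |  | 3799219.83 | 3663672.42
X̄ = 3799219.83 / 38351.44 = 99.06 cm
Ȳ = 3663672.42 / 38351.44 = 95.53 cm

X̄ = 99.06 cm, Ȳ = 95.53 cm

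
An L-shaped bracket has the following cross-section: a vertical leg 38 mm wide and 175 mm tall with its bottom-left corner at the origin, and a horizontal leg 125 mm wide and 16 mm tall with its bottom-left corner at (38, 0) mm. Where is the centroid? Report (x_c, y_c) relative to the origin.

vertical leg: A = 38 × 175 = 6650.00, centroid at (19.00, 87.50).
horizontal leg: A = 125 × 16 = 2000.00, centroid at (100.50, 8.00).
ΣA = 8650.00 mm²
ΣAx_c = (6650.00)(19.00) + (2000.00)(100.50) = 327350.00 mm³
ΣAy_c = (6650.00)(87.50) + (2000.00)(8.00) = 597875.00 mm³
x_c = 327350.00 / 8650.00 = 37.84 mm
y_c = 597875.00 / 8650.00 = 69.12 mm

x_c = 37.84 mm, y_c = 69.12 mm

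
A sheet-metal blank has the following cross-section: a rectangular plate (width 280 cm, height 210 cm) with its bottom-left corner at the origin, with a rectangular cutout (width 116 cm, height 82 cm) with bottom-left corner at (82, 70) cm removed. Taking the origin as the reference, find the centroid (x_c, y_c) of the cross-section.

plate: A = 280 × 210 = 58800.00, centroid at (140.00, 105.00).
hole: A = −(116 × 82) = -9512.00, centroid at (140.00, 111.00).
ΣA = 49288.00 cm²
ΣAx_c = (58800.00)(140.00) + (-9512.00)(140.00) = 6900320.00 cm³
ΣAy_c = (58800.00)(105.00) + (-9512.00)(111.00) = 5118168.00 cm³
x_c = 6900320.00 / 49288.00 = 140.00 cm
y_c = 5118168.00 / 49288.00 = 103.84 cm

x_c = 140.00 cm, y_c = 103.84 cm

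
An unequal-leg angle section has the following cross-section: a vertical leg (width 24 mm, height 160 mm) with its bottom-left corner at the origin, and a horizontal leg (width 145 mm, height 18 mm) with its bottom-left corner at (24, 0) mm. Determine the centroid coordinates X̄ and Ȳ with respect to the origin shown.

vertical leg: A = 24 × 160 = 3840.00, centroid at (12.00, 80.00).
horizontal leg: A = 145 × 18 = 2610.00, centroid at (96.50, 9.00).
ΣA = 6450.00 mm², ΣAX̄ = 297945.00 mm³, ΣAȲ = 330690.00 mm³.
X̄ = 297945.00/6450.00 = 46.19 mm; Ȳ = 330690.00/6450.00 = 51.27 mm.

X̄ = 46.19 mm, Ȳ = 51.27 mm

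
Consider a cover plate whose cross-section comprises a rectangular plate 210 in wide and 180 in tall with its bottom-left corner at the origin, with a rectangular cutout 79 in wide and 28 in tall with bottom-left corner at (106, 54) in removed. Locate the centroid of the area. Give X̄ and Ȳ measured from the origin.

Part | A | x̄ᵢ | ȳᵢ | A·x̄ᵢ | A·ȳᵢ
plate | 37800.00 | 105.00 | 90.00 | 3969000.00 | 3402000.00
hole | -2212.00 | 145.50 | 68.00 | -321846.00 | -150416.00
Σ | 35588.00 |  |  | 3647154.00 | 3251584.00
X̄ = 3647154.00 / 35588.00 = 102.48 in
Ȳ = 3251584.00 / 35588.00 = 91.37 in

X̄ = 102.48 in, Ȳ = 91.37 in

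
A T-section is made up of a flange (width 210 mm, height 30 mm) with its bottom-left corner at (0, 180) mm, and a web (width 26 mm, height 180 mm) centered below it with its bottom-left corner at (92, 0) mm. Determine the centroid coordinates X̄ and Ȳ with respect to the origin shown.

X̄ = 105.00 mm, Ȳ = 150.25 mm

web: A = 26 × 180 = 4680.00, centroid at (105.00, 90.00).
flange: A = 210 × 30 = 6300.00, centroid at (105.00, 195.00).
ΣA = 10980.00 mm²
ΣAX̄ = (4680.00)(105.00) + (6300.00)(105.00) = 1152900.00 mm³
ΣAȲ = (4680.00)(90.00) + (6300.00)(195.00) = 1649700.00 mm³
X̄ = 1152900.00 / 10980.00 = 105.00 mm
Ȳ = 1649700.00 / 10980.00 = 150.25 mm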